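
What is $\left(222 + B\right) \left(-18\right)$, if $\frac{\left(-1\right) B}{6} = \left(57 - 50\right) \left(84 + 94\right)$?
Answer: $130572$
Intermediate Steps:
$B = -7476$ ($B = - 6 \left(57 - 50\right) \left(84 + 94\right) = - 6 \cdot 7 \cdot 178 = \left(-6\right) 1246 = -7476$)
$\left(222 + B\right) \left(-18\right) = \left(222 - 7476\right) \left(-18\right) = \left(-7254\right) \left(-18\right) = 130572$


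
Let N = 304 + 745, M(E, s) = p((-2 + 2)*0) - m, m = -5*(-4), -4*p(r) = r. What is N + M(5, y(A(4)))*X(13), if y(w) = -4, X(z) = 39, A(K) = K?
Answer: 269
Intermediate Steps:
p(r) = -r/4
m = 20
M(E, s) = -20 (M(E, s) = -(-2 + 2)*0/4 - 1*20 = -0*0 - 20 = -1/4*0 - 20 = 0 - 20 = -20)
N = 1049
N + M(5, y(A(4)))*X(13) = 1049 - 20*39 = 1049 - 780 = 269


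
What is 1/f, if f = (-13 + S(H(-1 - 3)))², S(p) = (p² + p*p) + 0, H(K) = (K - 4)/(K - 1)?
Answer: 625/38809 ≈ 0.016105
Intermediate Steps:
H(K) = (-4 + K)/(-1 + K)
S(p) = 2*p² (S(p) = (p² + p²) + 0 = 2*p² + 0 = 2*p²)
f = 38809/625 (f = (-13 + 2*((-4 + (-1 - 3))/(-1 + (-1 - 3)))²)² = (-13 + 2*((-4 - 4)/(-1 - 4))²)² = (-13 + 2*(-8/(-5))²)² = (-13 + 2*(-⅕*(-8))²)² = (-13 + 2*(8/5)²)² = (-13 + 2*(64/25))² = (-13 + 128/25)² = (-197/25)² = 38809/625 ≈ 62.094)
1/f = 1/(38809/625) = 625/38809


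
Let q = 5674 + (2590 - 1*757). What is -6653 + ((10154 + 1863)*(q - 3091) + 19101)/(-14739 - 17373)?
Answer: -88909103/10704 ≈ -8306.2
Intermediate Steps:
q = 7507 (q = 5674 + (2590 - 757) = 5674 + 1833 = 7507)
-6653 + ((10154 + 1863)*(q - 3091) + 19101)/(-14739 - 17373) = -6653 + ((10154 + 1863)*(7507 - 3091) + 19101)/(-14739 - 17373) = -6653 + (12017*4416 + 19101)/(-32112) = -6653 + (53067072 + 19101)*(-1/32112) = -6653 + 53086173*(-1/32112) = -6653 - 17695391/10704 = -88909103/10704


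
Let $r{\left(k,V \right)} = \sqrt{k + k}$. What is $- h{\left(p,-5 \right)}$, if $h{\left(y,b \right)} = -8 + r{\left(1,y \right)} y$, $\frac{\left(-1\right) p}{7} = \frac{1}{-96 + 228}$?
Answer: $8 + \frac{7 \sqrt{2}}{132} \approx 8.075$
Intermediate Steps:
$p = - \frac{7}{132}$ ($p = - \frac{7}{-96 + 228} = - \frac{7}{132} \approx -0.05303$)
$r{\left(k,V \right)} = \sqrt{2} \sqrt{k}$ ($r{\left(k,V \right)} = \sqrt{2 k} = \sqrt{2} \sqrt{k}$)
$h{\left(y,b \right)} = -8 + y \sqrt{2}$ ($h{\left(y,b \right)} = -8 + \sqrt{2} \sqrt{1} y = -8 + \sqrt{2} \cdot 1 y = -8 + \sqrt{2} y = -8 + y \sqrt{2}$)
$- h{\left(p,-5 \right)} = - (-8 - \frac{7 \sqrt{2}}{132}) = 8 + \frac{7 \sqrt{2}}{132}$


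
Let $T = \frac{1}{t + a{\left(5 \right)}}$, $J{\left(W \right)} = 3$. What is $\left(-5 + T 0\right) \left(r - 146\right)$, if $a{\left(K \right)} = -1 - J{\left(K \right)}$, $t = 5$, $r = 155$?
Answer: $-45$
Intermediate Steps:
$a{\left(K \right)} = -4$ ($a{\left(K \right)} = -1 - 3 = -4$)
$T = 1$ ($T = \frac{1}{5 - 4} = 1^{-1} = 1$)
$\left(-5 + T 0\right) \left(r - 146\right) = \left(-5 + 1 \cdot 0\right) \left(155 - 146\right) = \left(-5 + 0\right) 9 = \left(-5\right) 9 = -45$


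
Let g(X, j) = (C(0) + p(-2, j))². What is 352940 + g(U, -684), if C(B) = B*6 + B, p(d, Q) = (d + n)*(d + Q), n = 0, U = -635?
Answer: 2235324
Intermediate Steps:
p(d, Q) = d*(Q + d) (p(d, Q) = (d + 0)*(d + Q) = d*(Q + d))
C(B) = 7*B (C(B) = 6*B + B = 7*B)
g(X, j) = (4 - 2*j)² (g(X, j) = (7*0 - 2*(j - 2))² = (0 - 2*(-2 + j))² = (0 + (4 - 2*j))² = (4 - 2*j)²)
352940 + g(U, -684) = 352940 + 4*(2 - 1*(-684))² = 352940 + 4*(2 + 684)² = 352940 + 4*686² = 352940 + 4*470596 = 352940 + 1882384 = 2235324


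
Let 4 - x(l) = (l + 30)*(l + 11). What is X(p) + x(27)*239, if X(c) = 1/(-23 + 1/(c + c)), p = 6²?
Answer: -855168362/1655 ≈ -5.1672e+5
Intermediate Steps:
x(l) = 4 - (11 + l)*(30 + l) (x(l) = 4 - (l + 30)*(l + 11) = 4 - (30 + l)*(11 + l) = 4 - (11 + l)*(30 + l))
p = 36
X(c) = 1/(-23 + 1/(2*c))
X(p) + x(27)*239 = -2*36/(-1 + 46*36) + (-326 - 1*27² - 41*27)*239 = -2*36/(-1 + 1656) + (-326 - 1*729 - 1107)*239 = -2*36/1655 + (-326 - 729 - 1107)*239 = -2*36*1/1655 - 2162*239 = -72/1655 - 516718 = -855168362/1655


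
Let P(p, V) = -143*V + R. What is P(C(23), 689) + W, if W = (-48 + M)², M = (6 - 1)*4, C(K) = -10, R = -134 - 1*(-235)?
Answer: -97642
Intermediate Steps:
R = 101 (R = -134 + 235 = 101)
M = 20 (M = 5*4 = 20)
W = 784 (W = (-48 + 20)² = (-28)² = 784)
P(p, V) = 101 - 143*V (P(p, V) = -143*V + 101 = 101 - 143*V)
P(C(23), 689) + W = (101 - 143*689) + 784 = (101 - 98527) + 784 = -98426 + 784 = -97642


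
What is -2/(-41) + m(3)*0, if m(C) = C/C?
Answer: 2/41 ≈ 0.048781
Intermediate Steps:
m(C) = 1
-2/(-41) + m(3)*0 = -2/(-41) + 1*0 = -2*(-1/41) + 0 = 2/41 + 0 = 2/41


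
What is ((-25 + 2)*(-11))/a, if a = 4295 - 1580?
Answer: 253/2715 ≈ 0.093186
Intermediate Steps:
a = 2715
((-25 + 2)*(-11))/a = ((-25 + 2)*(-11))/2715 = -23*(-11)*(1/2715) = 253*(1/2715) = 253/2715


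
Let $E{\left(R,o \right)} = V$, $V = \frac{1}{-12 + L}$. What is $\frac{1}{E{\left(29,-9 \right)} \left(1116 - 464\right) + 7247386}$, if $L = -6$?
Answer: $\frac{9}{65226148} \approx 1.3798 \cdot 10^{-7}$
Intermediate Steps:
$V = - \frac{1}{18}$ ($V = \frac{1}{-12 - 6} = \frac{1}{-18} = - \frac{1}{18} \approx -0.055556$)
$E{\left(R,o \right)} = - \frac{1}{18}$
$\frac{1}{E{\left(29,-9 \right)} \left(1116 - 464\right) + 7247386} = \frac{1}{- \frac{1116 - 464}{18} + 7247386} = \frac{1}{\left(- \frac{1}{18}\right) 652 + 7247386} = \frac{1}{- \frac{326}{9} + 7247386} = \frac{1}{\frac{65226148}{9}} = \frac{9}{65226148}$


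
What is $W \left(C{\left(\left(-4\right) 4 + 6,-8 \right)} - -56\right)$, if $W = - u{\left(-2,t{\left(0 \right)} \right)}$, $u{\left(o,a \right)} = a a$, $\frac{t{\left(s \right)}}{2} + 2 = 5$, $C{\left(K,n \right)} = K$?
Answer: $-1656$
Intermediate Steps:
$t{\left(s \right)} = 6$ ($t{\left(s \right)} = -4 + 2 \cdot 5 = -4 + 10 = 6$)
$u{\left(o,a \right)} = a^{2}$
$W = -36$ ($W = - 6^{2} = \left(-1\right) 36 = -36$)
$W \left(C{\left(\left(-4\right) 4 + 6,-8 \right)} - -56\right) = - 36 \left(\left(\left(-4\right) 4 + 6\right) - -56\right) = - 36 \left(\left(-16 + 6\right) + 56\right) = - 36 \left(-10 + 56\right) = \left(-36\right) 46 = -1656$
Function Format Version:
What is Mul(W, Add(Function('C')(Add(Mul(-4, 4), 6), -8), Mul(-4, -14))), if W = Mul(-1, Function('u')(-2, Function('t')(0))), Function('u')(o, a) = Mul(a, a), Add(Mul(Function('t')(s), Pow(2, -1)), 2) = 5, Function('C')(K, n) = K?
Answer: -1656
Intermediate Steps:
Function('t')(s) = 6 (Function('t')(s) = Add(-4, Mul(2, 5)) = Add(-4, 10) = 6)
Function('u')(o, a) = Pow(a, 2)
W = -36 (W = Mul(-1, Pow(6, 2)) = Mul(-1, 36) = -36)
Mul(W, Add(Function('C')(Add(Mul(-4, 4), 6), -8), Mul(-4, -14))) = Mul(-36, Add(Add(Mul(-4, 4), 6), Mul(-4, -14))) = Mul(-36, Add(Add(-16, 6), 56)) = Mul(-36, Add(-10, 56)) = Mul(-36, 46) = -1656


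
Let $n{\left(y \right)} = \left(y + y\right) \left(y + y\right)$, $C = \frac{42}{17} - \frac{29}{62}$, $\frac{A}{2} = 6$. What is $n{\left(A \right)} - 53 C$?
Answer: $\frac{495221}{1054} \approx 469.85$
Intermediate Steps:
$A = 12$ ($A = 2 \cdot 6 = 12$)
$C = \frac{2111}{1054}$ ($C = 42 \cdot \frac{1}{17} - \frac{29}{62} = \frac{42}{17} - \frac{29}{62} = \frac{2111}{1054} \approx 2.0028$)
$n{\left(y \right)} = 4 y^{2}$ ($n{\left(y \right)} = 2 y 2 y = 4 y^{2}$)
$n{\left(A \right)} - 53 C = 4 \cdot 12^{2} - \frac{111883}{1054} = 4 \cdot 144 - \frac{111883}{1054} = 576 - \frac{111883}{1054} = \frac{495221}{1054}$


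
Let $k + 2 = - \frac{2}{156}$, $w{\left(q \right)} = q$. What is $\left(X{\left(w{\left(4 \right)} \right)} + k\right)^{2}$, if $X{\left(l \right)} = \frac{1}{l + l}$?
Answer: $\frac{346921}{97344} \approx 3.5639$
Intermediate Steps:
$X{\left(l \right)} = \frac{1}{2 l}$
$k = - \frac{157}{78}$ ($k = -2 - \frac{2}{156} = -2 - \frac{1}{78} = - \frac{157}{78} \approx -2.0128$)
$\left(X{\left(w{\left(4 \right)} \right)} + k\right)^{2} = \left(\frac{1}{2 \cdot 4} - \frac{157}{78}\right)^{2} = \left(\frac{1}{2} \cdot \frac{1}{4} - \frac{157}{78}\right)^{2} = \left(\frac{1}{8} - \frac{157}{78}\right)^{2} = \left(- \frac{589}{312}\right)^{2} = \frac{346921}{97344}$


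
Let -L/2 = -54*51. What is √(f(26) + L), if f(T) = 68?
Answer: 2*√1394 ≈ 74.673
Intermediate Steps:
L = 5508 (L = -(-108)*51 = -2*(-2754) = 5508)
√(f(26) + L) = √(68 + 5508) = √5576 = 2*√1394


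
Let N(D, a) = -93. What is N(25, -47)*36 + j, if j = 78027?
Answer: 74679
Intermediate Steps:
N(25, -47)*36 + j = -93*36 + 78027 = -3348 + 78027 = 74679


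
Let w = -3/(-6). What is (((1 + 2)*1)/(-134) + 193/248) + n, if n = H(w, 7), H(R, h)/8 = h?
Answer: 943055/16616 ≈ 56.756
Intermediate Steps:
w = ½ (w = -3*(-⅙) = ½ ≈ 0.50000)
H(R, h) = 8*h
n = 56 (n = 8*7 = 56)
(((1 + 2)*1)/(-134) + 193/248) + n = (((1 + 2)*1)/(-134) + 193/248) + 56 = ((3*1)*(-1/134) + 193*(1/248)) + 56 = (3*(-1/134) + 193/248) + 56 = (-3/134 + 193/248) + 56 = 12559/16616 + 56 = 943055/16616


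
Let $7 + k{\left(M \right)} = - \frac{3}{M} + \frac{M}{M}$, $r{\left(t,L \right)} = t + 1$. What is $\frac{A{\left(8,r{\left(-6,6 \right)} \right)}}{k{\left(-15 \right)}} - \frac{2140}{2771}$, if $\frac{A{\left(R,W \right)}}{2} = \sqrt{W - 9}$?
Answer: $- \frac{2140}{2771} - \frac{10 i \sqrt{14}}{29} \approx -0.77228 - 1.2902 i$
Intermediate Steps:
$r{\left(t,L \right)} = 1 + t$
$A{\left(R,W \right)} = 2 \sqrt{-9 + W}$ ($A{\left(R,W \right)} = 2 \sqrt{W - 9} = 2 \sqrt{-9 + W}$)
$k{\left(M \right)} = -6 - \frac{3}{M}$ ($k{\left(M \right)} = -7 - \left(\frac{3}{M} - \frac{M}{M}\right) = -7 + \left(- \frac{3}{M} + 1\right) = -7 + \left(1 - \frac{3}{M}\right) = -6 - \frac{3}{M}$)
$\frac{A{\left(8,r{\left(-6,6 \right)} \right)}}{k{\left(-15 \right)}} - \frac{2140}{2771} = \frac{2 \sqrt{-9 + \left(1 - 6\right)}}{-6 - \frac{3}{-15}} - \frac{2140}{2771} = \frac{2 \sqrt{-9 - 5}}{-6 - - \frac{1}{5}} - \frac{2140}{2771} = \frac{2 \sqrt{-14}}{-6 + \frac{1}{5}} - \frac{2140}{2771} = \frac{2 i \sqrt{14}}{- \frac{29}{5}} - \frac{2140}{2771} = 2 i \sqrt{14} \left(- \frac{5}{29}\right) - \frac{2140}{2771} = - \frac{10 i \sqrt{14}}{29} - \frac{2140}{2771} = - \frac{2140}{2771} - \frac{10 i \sqrt{14}}{29}$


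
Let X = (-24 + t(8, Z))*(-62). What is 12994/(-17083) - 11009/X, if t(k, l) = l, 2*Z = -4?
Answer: -209013075/27537796 ≈ -7.5900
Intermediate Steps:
Z = -2 (Z = (1/2)*(-4) = -2)
X = 1612 (X = (-24 - 2)*(-62) = -26*(-62) = 1612)
12994/(-17083) - 11009/X = 12994/(-17083) - 11009/1612 = 12994*(-1/17083) - 11009*1/1612 = -12994/17083 - 11009/1612 = -209013075/27537796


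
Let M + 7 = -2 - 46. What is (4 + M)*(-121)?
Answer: 6171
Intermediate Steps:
M = -55 (M = -7 + (-2 - 46) = -7 - 48 = -55)
(4 + M)*(-121) = (4 - 55)*(-121) = -51*(-121) = 6171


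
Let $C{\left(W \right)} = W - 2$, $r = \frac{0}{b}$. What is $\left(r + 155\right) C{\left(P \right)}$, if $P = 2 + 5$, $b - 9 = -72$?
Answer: $775$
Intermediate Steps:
$b = -63$ ($b = 9 - 72 = -63$)
$P = 7$
$r = 0$ ($r = \frac{0}{-63} = 0 \left(- \frac{1}{63}\right) = 0$)
$C{\left(W \right)} = -2 + W$ ($C{\left(W \right)} = W - 2 = -2 + W$)
$\left(r + 155\right) C{\left(P \right)} = \left(0 + 155\right) \left(-2 + 7\right) = 155 \cdot 5 = 775$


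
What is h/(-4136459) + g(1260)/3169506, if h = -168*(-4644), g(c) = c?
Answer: -411268547802/2185088603209 ≈ -0.18822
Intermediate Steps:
h = 780192
h/(-4136459) + g(1260)/3169506 = 780192/(-4136459) + 1260/3169506 = 780192*(-1/4136459) + 1260*(1/3169506) = -780192/4136459 + 210/528251 = -411268547802/2185088603209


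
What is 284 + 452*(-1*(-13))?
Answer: 6160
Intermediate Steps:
284 + 452*(-1*(-13)) = 284 + 452*13 = 284 + 5876 = 6160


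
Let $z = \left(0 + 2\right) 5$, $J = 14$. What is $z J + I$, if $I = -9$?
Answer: $131$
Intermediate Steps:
$z = 10$ ($z = 2 \cdot 5 = 10$)
$z J + I = 10 \cdot 14 - 9 = 140 - 9 = 131$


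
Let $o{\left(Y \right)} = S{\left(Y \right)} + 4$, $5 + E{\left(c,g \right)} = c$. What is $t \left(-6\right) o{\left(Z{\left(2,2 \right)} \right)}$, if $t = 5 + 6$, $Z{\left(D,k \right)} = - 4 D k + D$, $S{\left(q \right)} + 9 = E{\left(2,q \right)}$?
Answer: $528$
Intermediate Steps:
$E{\left(c,g \right)} = -5 + c$
$S{\left(q \right)} = -12$ ($S{\left(q \right)} = -9 + \left(-5 + 2\right) = -9 - 3 = -12$)
$Z{\left(D,k \right)} = D - 4 D k$ ($Z{\left(D,k \right)} = - 4 D k + D = D - 4 D k$)
$t = 11$
$o{\left(Y \right)} = -8$ ($o{\left(Y \right)} = -12 + 4 = -8$)
$t \left(-6\right) o{\left(Z{\left(2,2 \right)} \right)} = 11 \left(-6\right) \left(-8\right) = \left(-66\right) \left(-8\right) = 528$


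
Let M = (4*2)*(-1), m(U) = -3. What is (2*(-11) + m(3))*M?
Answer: 200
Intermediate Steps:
M = -8 (M = 8*(-1) = -8)
(2*(-11) + m(3))*M = (2*(-11) - 3)*(-8) = (-22 - 3)*(-8) = -25*(-8) = 200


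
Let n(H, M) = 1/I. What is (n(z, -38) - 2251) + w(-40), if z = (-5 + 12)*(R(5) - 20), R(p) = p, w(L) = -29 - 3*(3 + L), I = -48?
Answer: -104113/48 ≈ -2169.0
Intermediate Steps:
w(L) = -38 - 3*L (w(L) = -29 - (9 + 3*L) = -29 + (-9 - 3*L) = -38 - 3*L)
z = -105 (z = (-5 + 12)*(5 - 20) = 7*(-15) = -105)
n(H, M) = -1/48 (n(H, M) = 1/(-48) = -1/48)
(n(z, -38) - 2251) + w(-40) = (-1/48 - 2251) + (-38 - 3*(-40)) = -108049/48 + (-38 + 120) = -108049/48 + 82 = -104113/48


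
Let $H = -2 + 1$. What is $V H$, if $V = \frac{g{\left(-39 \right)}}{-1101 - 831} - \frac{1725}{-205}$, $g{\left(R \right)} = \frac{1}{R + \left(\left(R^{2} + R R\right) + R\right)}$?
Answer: $- \frac{1975624519}{234784368} \approx -8.4146$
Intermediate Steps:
$g{\left(R \right)} = \frac{1}{2 R + 2 R^{2}}$ ($g{\left(R \right)} = \frac{1}{R + \left(\left(R^{2} + R^{2}\right) + R\right)} = \frac{1}{R + \left(2 R^{2} + R\right)} = \frac{1}{R + \left(R + 2 R^{2}\right)} = \frac{1}{2 R + 2 R^{2}}$)
$H = -1$
$V = \frac{1975624519}{234784368}$ ($V = \frac{\frac{1}{2} \frac{1}{-39} \frac{1}{1 - 39}}{-1101 - 831} - \frac{1725}{-205} = \frac{\frac{1}{2} \left(- \frac{1}{39}\right) \frac{1}{-38}}{-1101 - 831} - - \frac{345}{41} = \frac{\frac{1}{2} \left(- \frac{1}{39}\right) \left(- \frac{1}{38}\right)}{-1932} + \frac{345}{41} = \frac{1}{2964} \left(- \frac{1}{1932}\right) + \frac{345}{41} = - \frac{1}{5726448} + \frac{345}{41} = \frac{1975624519}{234784368} \approx 8.4146$)
$V H = \frac{1975624519}{234784368} \left(-1\right) = - \frac{1975624519}{234784368}$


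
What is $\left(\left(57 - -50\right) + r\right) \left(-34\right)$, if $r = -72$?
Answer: $-1190$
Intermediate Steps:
$\left(\left(57 - -50\right) + r\right) \left(-34\right) = \left(\left(57 - -50\right) - 72\right) \left(-34\right) = \left(\left(57 + 50\right) - 72\right) \left(-34\right) = \left(107 - 72\right) \left(-34\right) = 35 \left(-34\right) = -1190$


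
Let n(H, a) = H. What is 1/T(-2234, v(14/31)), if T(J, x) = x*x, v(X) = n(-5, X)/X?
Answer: 196/24025 ≈ 0.0081582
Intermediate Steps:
v(X) = -5/X
T(J, x) = x**2
1/T(-2234, v(14/31)) = 1/((-5/(14/31))**2) = 1/((-5/(14*(1/31)))**2) = 1/((-5/14/31)**2) = 1/((-5*31/14)**2) = 1/((-155/14)**2) = 1/(24025/196) = 196/24025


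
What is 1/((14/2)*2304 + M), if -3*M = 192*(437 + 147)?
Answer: -1/21248 ≈ -4.7063e-5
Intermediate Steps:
M = -37376 (M = -64*(437 + 147) = -64*584 = -1/3*112128 = -37376)
1/((14/2)*2304 + M) = 1/((14/2)*2304 - 37376) = 1/((14*(1/2))*2304 - 37376) = 1/(7*2304 - 37376) = 1/(16128 - 37376) = 1/(-21248) = -1/21248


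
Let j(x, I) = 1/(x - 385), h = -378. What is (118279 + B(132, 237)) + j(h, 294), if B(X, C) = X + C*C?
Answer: 133204539/763 ≈ 1.7458e+5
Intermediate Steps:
B(X, C) = X + C**2
j(x, I) = 1/(-385 + x)
(118279 + B(132, 237)) + j(h, 294) = (118279 + (132 + 237**2)) + 1/(-385 - 378) = (118279 + (132 + 56169)) + 1/(-763) = (118279 + 56301) - 1/763 = 174580 - 1/763 = 133204539/763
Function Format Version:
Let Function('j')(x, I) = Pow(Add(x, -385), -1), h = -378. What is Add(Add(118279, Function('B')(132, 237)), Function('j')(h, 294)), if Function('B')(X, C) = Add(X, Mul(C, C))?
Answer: Rational(133204539, 763) ≈ 1.7458e+5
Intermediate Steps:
Function('B')(X, C) = Add(X, Pow(C, 2))
Function('j')(x, I) = Pow(Add(-385, x), -1)
Add(Add(118279, Function('B')(132, 237)), Function('j')(h, 294)) = Add(Add(118279, Add(132, Pow(237, 2))), Pow(Add(-385, -378), -1)) = Add(Add(118279, Add(132, 56169)), Pow(-763, -1)) = Add(Add(118279, 56301), Rational(-1, 763)) = Add(174580, Rational(-1, 763)) = Rational(133204539, 763)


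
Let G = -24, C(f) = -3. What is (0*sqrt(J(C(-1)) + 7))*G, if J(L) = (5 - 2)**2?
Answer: 0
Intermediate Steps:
J(L) = 9 (J(L) = 3**2 = 9)
(0*sqrt(J(C(-1)) + 7))*G = (0*sqrt(9 + 7))*(-24) = (0*sqrt(16))*(-24) = (0*4)*(-24) = 0*(-24) = 0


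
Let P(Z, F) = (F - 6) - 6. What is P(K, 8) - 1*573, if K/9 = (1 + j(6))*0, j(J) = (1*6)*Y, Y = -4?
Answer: -577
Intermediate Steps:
j(J) = -24 (j(J) = (1*6)*(-4) = 6*(-4) = -24)
K = 0 (K = 9*((1 - 24)*0) = 9*(-23*0) = 9*0 = 0)
P(Z, F) = -12 + F (P(Z, F) = (-6 + F) - 6 = -12 + F)
P(K, 8) - 1*573 = (-12 + 8) - 1*573 = -4 - 573 = -577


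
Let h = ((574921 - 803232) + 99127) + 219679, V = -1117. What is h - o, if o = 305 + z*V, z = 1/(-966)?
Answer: 87122423/966 ≈ 90189.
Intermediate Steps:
z = -1/966 ≈ -0.0010352
h = 90495 (h = (-228311 + 99127) + 219679 = -129184 + 219679 = 90495)
o = 295747/966 (o = 305 - 1/966*(-1117) = 305 + 1117/966 = 295747/966 ≈ 306.16)
h - o = 90495 - 1*295747/966 = 90495 - 295747/966 = 87122423/966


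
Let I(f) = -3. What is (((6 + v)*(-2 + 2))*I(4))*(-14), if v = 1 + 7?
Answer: 0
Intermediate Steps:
v = 8
(((6 + v)*(-2 + 2))*I(4))*(-14) = (((6 + 8)*(-2 + 2))*(-3))*(-14) = ((14*0)*(-3))*(-14) = (0*(-3))*(-14) = 0*(-14) = 0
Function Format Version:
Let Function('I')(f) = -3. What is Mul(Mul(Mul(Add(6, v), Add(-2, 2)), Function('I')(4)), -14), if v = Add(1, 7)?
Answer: 0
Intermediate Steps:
v = 8
Mul(Mul(Mul(Add(6, v), Add(-2, 2)), Function('I')(4)), -14) = Mul(Mul(Mul(Add(6, 8), Add(-2, 2)), -3), -14) = Mul(Mul(Mul(14, 0), -3), -14) = Mul(Mul(0, -3), -14) = Mul(0, -14) = 0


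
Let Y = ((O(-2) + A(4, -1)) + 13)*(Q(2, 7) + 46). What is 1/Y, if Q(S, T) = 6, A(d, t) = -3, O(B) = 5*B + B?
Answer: -1/104 ≈ -0.0096154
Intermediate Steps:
O(B) = 6*B
Y = -104 (Y = ((6*(-2) - 3) + 13)*(6 + 46) = ((-12 - 3) + 13)*52 = (-15 + 13)*52 = -2*52 = -104)
1/Y = 1/(-104) = -1/104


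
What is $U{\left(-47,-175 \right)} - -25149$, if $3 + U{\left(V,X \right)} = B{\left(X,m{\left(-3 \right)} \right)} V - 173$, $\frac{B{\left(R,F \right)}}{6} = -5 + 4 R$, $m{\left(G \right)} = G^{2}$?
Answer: $223783$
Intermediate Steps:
$B{\left(R,F \right)} = -30 + 24 R$ ($B{\left(R,F \right)} = 6 \left(-5 + 4 R\right) = -30 + 24 R$)
$U{\left(V,X \right)} = -176 + V \left(-30 + 24 X\right)$ ($U{\left(V,X \right)} = -3 + \left(\left(-30 + 24 X\right) V - 173\right) = -3 + \left(V \left(-30 + 24 X\right) - 173\right) = -3 + \left(-173 + V \left(-30 + 24 X\right)\right) = -176 + V \left(-30 + 24 X\right)$)
$U{\left(-47,-175 \right)} - -25149 = \left(-176 - -1410 + 24 \left(-47\right) \left(-175\right)\right) - -25149 = \left(-176 + 1410 + 197400\right) + 25149 = 198634 + 25149 = 223783$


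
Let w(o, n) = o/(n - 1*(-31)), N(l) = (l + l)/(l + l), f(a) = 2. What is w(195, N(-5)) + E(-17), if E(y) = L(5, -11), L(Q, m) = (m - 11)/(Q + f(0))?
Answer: 661/224 ≈ 2.9509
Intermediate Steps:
L(Q, m) = (-11 + m)/(2 + Q) (L(Q, m) = (m - 11)/(Q + 2) = (-11 + m)/(2 + Q))
N(l) = 1 (N(l) = (2*l)/((2*l)) = (2*l)*(1/(2*l)) = 1)
E(y) = -22/7 (E(y) = (-11 - 11)/(2 + 5) = -22/7)
w(o, n) = o/(31 + n) (w(o, n) = o/(n + 31) = o/(31 + n))
w(195, N(-5)) + E(-17) = 195/(31 + 1) - 22/7 = 195/32 - 22/7 = 661/224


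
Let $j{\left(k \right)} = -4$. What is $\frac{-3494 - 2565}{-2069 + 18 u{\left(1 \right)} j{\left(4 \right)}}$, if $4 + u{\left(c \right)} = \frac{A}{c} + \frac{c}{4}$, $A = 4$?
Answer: $\frac{6059}{2087} \approx 2.9032$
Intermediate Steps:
$u{\left(c \right)} = -4 + \frac{4}{c} + \frac{c}{4}$ ($u{\left(c \right)} = -4 + \left(\frac{4}{c} + \frac{c}{4}\right) = -4 + \frac{4}{c} + \frac{c}{4}$)
$\frac{-3494 - 2565}{-2069 + 18 u{\left(1 \right)} j{\left(4 \right)}} = \frac{-3494 - 2565}{-2069 + 18 \left(-4 + \frac{4}{1} + \frac{1}{4} \cdot 1\right) \left(-4\right)} = - \frac{6059}{-2069 + 18 \left(-4 + 4 \cdot 1 + \frac{1}{4}\right) \left(-4\right)} = - \frac{6059}{-2069 + 18 \left(-4 + 4 + \frac{1}{4}\right) \left(-4\right)} = - \frac{6059}{-2069 + 18 \cdot \frac{1}{4} \left(-4\right)} = - \frac{6059}{-2069 + \frac{9}{2} \left(-4\right)} = - \frac{6059}{-2069 - 18} = - \frac{6059}{-2087} = \left(-6059\right) \left(- \frac{1}{2087}\right) = \frac{6059}{2087}$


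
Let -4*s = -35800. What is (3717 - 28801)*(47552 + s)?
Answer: -1417296168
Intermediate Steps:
s = 8950 (s = -¼*(-35800) = 8950)
(3717 - 28801)*(47552 + s) = (3717 - 28801)*(47552 + 8950) = -25084*56502 = -1417296168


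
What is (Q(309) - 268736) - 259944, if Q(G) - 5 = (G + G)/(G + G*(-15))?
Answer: -3700726/7 ≈ -5.2868e+5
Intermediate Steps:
Q(G) = 34/7 (Q(G) = 5 + (G + G)/(G + G*(-15)) = 5 + (2*G)/(G - 15*G) = 5 + (2*G)/((-14*G)) = 5 + (2*G)*(-1/(14*G)) = 5 - 1/7 = 34/7)
(Q(309) - 268736) - 259944 = (34/7 - 268736) - 259944 = -1881118/7 - 259944 = -3700726/7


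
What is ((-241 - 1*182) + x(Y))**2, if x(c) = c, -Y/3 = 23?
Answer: 242064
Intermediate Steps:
Y = -69 (Y = -3*23 = -69)
((-241 - 1*182) + x(Y))**2 = ((-241 - 1*182) - 69)**2 = ((-241 - 182) - 69)**2 = (-423 - 69)**2 = (-492)**2 = 242064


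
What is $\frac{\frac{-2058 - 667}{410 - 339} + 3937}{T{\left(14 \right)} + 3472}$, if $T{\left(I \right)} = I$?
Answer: $\frac{138401}{123753} \approx 1.1184$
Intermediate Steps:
$\frac{\frac{-2058 - 667}{410 - 339} + 3937}{T{\left(14 \right)} + 3472} = \frac{\frac{-2058 - 667}{410 - 339} + 3937}{14 + 3472} = \frac{- \frac{2725}{71} + 3937}{3486} = \left(\left(-2725\right) \frac{1}{71} + 3937\right) \frac{1}{3486} = \left(- \frac{2725}{71} + 3937\right) \frac{1}{3486} = \frac{276802}{71} \cdot \frac{1}{3486} = \frac{138401}{123753}$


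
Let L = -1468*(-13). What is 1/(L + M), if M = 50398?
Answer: 1/69482 ≈ 1.4392e-5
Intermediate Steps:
L = 19084
1/(L + M) = 1/(19084 + 50398) = 1/69482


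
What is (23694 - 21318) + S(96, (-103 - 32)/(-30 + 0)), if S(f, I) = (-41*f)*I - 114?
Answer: -15450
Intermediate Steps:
S(f, I) = -114 - 41*I*f (S(f, I) = -41*I*f - 114 = -114 - 41*I*f)
(23694 - 21318) + S(96, (-103 - 32)/(-30 + 0)) = (23694 - 21318) + (-114 - 41*(-103 - 32)/(-30 + 0)*96) = 2376 + (-114 - 41*(-135/(-30))*96) = 2376 + (-114 - 41*(-135*(-1/30))*96) = 2376 + (-114 - 41*9/2*96) = 2376 + (-114 - 17712) = 2376 - 17826 = -15450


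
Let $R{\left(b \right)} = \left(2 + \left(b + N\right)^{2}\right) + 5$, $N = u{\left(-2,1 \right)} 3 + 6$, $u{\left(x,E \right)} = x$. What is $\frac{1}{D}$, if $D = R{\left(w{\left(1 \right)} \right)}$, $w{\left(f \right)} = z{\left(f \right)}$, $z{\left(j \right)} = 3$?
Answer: $\frac{1}{16} \approx 0.0625$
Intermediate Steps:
$w{\left(f \right)} = 3$
$N = 0$ ($N = \left(-2\right) 3 + 6 = -6 + 6 = 0$)
$R{\left(b \right)} = 7 + b^{2}$ ($R{\left(b \right)} = \left(2 + \left(b + 0\right)^{2}\right) + 5 = \left(2 + b^{2}\right) + 5 = 7 + b^{2}$)
$D = 16$ ($D = 7 + 3^{2} = 7 + 9 = 16$)
$\frac{1}{D} = \frac{1}{16}$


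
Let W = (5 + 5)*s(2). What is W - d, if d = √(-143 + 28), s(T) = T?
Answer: 20 - I*√115 ≈ 20.0 - 10.724*I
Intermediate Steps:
d = I*√115 (d = √(-115) = I*√115 ≈ 10.724*I)
W = 20 (W = (5 + 5)*2 = 10*2 = 20)
W - d = 20 - I*√115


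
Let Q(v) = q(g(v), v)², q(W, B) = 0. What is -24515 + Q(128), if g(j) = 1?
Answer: -24515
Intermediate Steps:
Q(v) = 0 (Q(v) = 0² = 0)
-24515 + Q(128) = -24515 + 0 = -24515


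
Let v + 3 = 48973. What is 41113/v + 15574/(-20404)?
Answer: 9526359/124897985 ≈ 0.076273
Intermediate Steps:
v = 48970 (v = -3 + 48973 = 48970)
41113/v + 15574/(-20404) = 41113/48970 + 15574/(-20404) = 41113*(1/48970) + 15574*(-1/20404) = 41113/48970 - 7787/10202 = 9526359/124897985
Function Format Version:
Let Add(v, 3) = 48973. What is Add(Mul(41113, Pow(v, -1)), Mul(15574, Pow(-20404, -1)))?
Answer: Rational(9526359, 124897985) ≈ 0.076273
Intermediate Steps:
v = 48970 (v = Add(-3, 48973) = 48970)
Add(Mul(41113, Pow(v, -1)), Mul(15574, Pow(-20404, -1))) = Add(Mul(41113, Pow(48970, -1)), Mul(15574, Pow(-20404, -1))) = Add(Mul(41113, Rational(1, 48970)), Mul(15574, Rational(-1, 20404))) = Add(Rational(41113, 48970), Rational(-7787, 10202)) = Rational(9526359, 124897985)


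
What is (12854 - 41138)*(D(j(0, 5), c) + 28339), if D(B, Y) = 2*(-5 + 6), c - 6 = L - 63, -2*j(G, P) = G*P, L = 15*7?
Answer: -801596844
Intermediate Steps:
L = 105
j(G, P) = -G*P/2
c = 48 (c = 6 + (105 - 63) = 6 + 42 = 48)
D(B, Y) = 2 (D(B, Y) = 2*1 = 2)
(12854 - 41138)*(D(j(0, 5), c) + 28339) = (12854 - 41138)*(2 + 28339) = -28284*28341 = -801596844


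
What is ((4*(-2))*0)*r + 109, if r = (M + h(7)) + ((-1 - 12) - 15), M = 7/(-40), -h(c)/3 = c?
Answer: 109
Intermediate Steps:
h(c) = -3*c
M = -7/40 (M = 7*(-1/40) = -7/40 ≈ -0.17500)
r = -1967/40 (r = (-7/40 - 3*7) + ((-1 - 12) - 15) = (-7/40 - 21) + (-13 - 15) = -847/40 - 28 = -1967/40 ≈ -49.175)
((4*(-2))*0)*r + 109 = ((4*(-2))*0)*(-1967/40) + 109 = -8*0*(-1967/40) + 109 = 0*(-1967/40) + 109 = 0 + 109 = 109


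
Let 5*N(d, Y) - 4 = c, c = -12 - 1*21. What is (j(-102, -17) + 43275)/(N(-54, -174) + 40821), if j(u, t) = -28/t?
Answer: 3678515/3469292 ≈ 1.0603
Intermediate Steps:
c = -33 (c = -12 - 21 = -33)
N(d, Y) = -29/5 (N(d, Y) = 4/5 + (1/5)*(-33) = 4/5 - 33/5 = -29/5)
(j(-102, -17) + 43275)/(N(-54, -174) + 40821) = (-28/(-17) + 43275)/(-29/5 + 40821) = (-28*(-1/17) + 43275)/(204076/5) = (28/17 + 43275)*(5/204076) = (735703/17)*(5/204076) = 3678515/3469292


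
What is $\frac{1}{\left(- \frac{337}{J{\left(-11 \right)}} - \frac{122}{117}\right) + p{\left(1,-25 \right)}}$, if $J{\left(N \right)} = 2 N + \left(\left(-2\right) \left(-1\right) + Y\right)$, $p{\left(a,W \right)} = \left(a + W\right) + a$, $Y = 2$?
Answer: $- \frac{78}{415} \approx -0.18795$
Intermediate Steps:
$p{\left(a,W \right)} = W + 2 a$ ($p{\left(a,W \right)} = \left(W + a\right) + a = W + 2 a$)
$J{\left(N \right)} = 4 + 2 N$ ($J{\left(N \right)} = 2 N + \left(\left(-2\right) \left(-1\right) + 2\right) = 2 N + \left(2 + 2\right) = 2 N + 4 = 4 + 2 N$)
$\frac{1}{\left(- \frac{337}{J{\left(-11 \right)}} - \frac{122}{117}\right) + p{\left(1,-25 \right)}} = \frac{1}{\left(- \frac{337}{4 + 2 \left(-11\right)} - \frac{122}{117}\right) + \left(-25 + 2 \cdot 1\right)} = \frac{1}{\left(- \frac{337}{4 - 22} - \frac{122}{117}\right) + \left(-25 + 2\right)} = \frac{1}{\left(- \frac{337}{-18} - \frac{122}{117}\right) - 23} = \frac{1}{\left(\left(-337\right) \left(- \frac{1}{18}\right) - \frac{122}{117}\right) - 23} = \frac{1}{\left(\frac{337}{18} - \frac{122}{117}\right) - 23} = \frac{1}{\frac{1379}{78} - 23} = \frac{1}{- \frac{415}{78}} = - \frac{78}{415}$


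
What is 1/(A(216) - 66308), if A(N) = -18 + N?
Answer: -1/66110 ≈ -1.5126e-5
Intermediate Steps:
1/(A(216) - 66308) = 1/((-18 + 216) - 66308) = 1/(198 - 66308) = 1/(-66110) = -1/66110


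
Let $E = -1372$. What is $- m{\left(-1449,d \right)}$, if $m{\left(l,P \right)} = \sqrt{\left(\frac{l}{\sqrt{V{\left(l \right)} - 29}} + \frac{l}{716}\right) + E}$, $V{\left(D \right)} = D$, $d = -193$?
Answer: $- \frac{\sqrt{-96172115079859 + 68619710502 i \sqrt{1478}}}{264562} \approx -0.50835 - 37.071 i$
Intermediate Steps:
$m{\left(l,P \right)} = \sqrt{-1372 + \frac{l}{716} + \frac{l}{\sqrt{-29 + l}}}$ ($m{\left(l,P \right)} = \sqrt{\left(\frac{l}{\sqrt{l - 29}} + \frac{l}{716}\right) - 1372} = \sqrt{\left(\frac{l}{\sqrt{-29 + l}} + l \frac{1}{716}\right) - 1372} = \sqrt{\left(\frac{l}{\sqrt{-29 + l}} + \frac{l}{716}\right) - 1372} = \sqrt{\left(\frac{l}{716} + \frac{l}{\sqrt{-29 + l}}\right) - 1372} = \sqrt{-1372 + \frac{l}{716} + \frac{l}{\sqrt{-29 + l}}}$)
$- m{\left(-1449,d \right)} = - \frac{\sqrt{-175841008 + 179 \left(-1449\right) + 128164 \left(-1449\right) \frac{1}{\sqrt{-29 - 1449}}}}{358} = - \frac{\sqrt{-175841008 - 259371 + 128164 \left(-1449\right) \frac{1}{\sqrt{-1478}}}}{358} = - \frac{\sqrt{-175841008 - 259371 + 128164 \left(-1449\right) \left(- \frac{i \sqrt{1478}}{1478}\right)}}{358} = - \frac{\sqrt{-175841008 - 259371 + \frac{92854818 i \sqrt{1478}}{739}}}{358} = - \frac{\sqrt{-176100379 + \frac{92854818 i \sqrt{1478}}{739}}}{358}$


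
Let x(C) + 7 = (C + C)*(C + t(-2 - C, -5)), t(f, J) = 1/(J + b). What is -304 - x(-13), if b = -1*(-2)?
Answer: -1931/3 ≈ -643.67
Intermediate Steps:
b = 2
t(f, J) = 1/(2 + J) (t(f, J) = 1/(J + 2) = 1/(2 + J))
x(C) = -7 + 2*C*(-⅓ + C) (x(C) = -7 + (C + C)*(C + 1/(2 - 5)) = -7 + (2*C)*(C + 1/(-3)) = -7 + (2*C)*(C - ⅓) = -7 + (2*C)*(-⅓ + C) = -7 + 2*C*(-⅓ + C))
-304 - x(-13) = -304 - (-7 + 2*(-13)² - ⅔*(-13)) = -304 - (-7 + 2*169 + 26/3) = -304 - (-7 + 338 + 26/3) = -304 - 1*1019/3 = -304 - 1019/3 = -1931/3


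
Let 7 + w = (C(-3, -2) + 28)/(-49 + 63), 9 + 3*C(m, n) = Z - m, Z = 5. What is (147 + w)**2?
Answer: 35557369/1764 ≈ 20157.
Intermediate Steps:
C(m, n) = -4/3 - m/3 (C(m, n) = -3 + (5 - m)/3 = -3 + (5/3 - m/3) = -4/3 - m/3)
w = -211/42 (w = -7 + ((-4/3 - 1/3*(-3)) + 28)/(-49 + 63) = -7 + ((-4/3 + 1) + 28)/14 = -7 + (-1/3 + 28)*(1/14) = -7 + (83/3)*(1/14) = -7 + 83/42 = -211/42 ≈ -5.0238)
(147 + w)**2 = (147 - 211/42)**2 = (5963/42)**2 = 35557369/1764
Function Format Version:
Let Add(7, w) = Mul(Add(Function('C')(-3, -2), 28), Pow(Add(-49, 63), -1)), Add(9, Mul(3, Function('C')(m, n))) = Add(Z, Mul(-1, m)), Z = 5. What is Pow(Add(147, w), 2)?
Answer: Rational(35557369, 1764) ≈ 20157.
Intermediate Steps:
Function('C')(m, n) = Add(Rational(-4, 3), Mul(Rational(-1, 3), m)) (Function('C')(m, n) = Add(-3, Mul(Rational(1, 3), Add(5, Mul(-1, m)))) = Add(-3, Add(Rational(5, 3), Mul(Rational(-1, 3), m))) = Add(Rational(-4, 3), Mul(Rational(-1, 3), m)))
w = Rational(-211, 42) (w = Add(-7, Mul(Add(Add(Rational(-4, 3), Mul(Rational(-1, 3), -3)), 28), Pow(Add(-49, 63), -1))) = Add(-7, Mul(Add(Add(Rational(-4, 3), 1), 28), Pow(14, -1))) = Add(-7, Mul(Add(Rational(-1, 3), 28), Rational(1, 14))) = Add(-7, Mul(Rational(83, 3), Rational(1, 14))) = Add(-7, Rational(83, 42)) = Rational(-211, 42) ≈ -5.0238)
Pow(Add(147, w), 2) = Pow(Add(147, Rational(-211, 42)), 2) = Pow(Rational(5963, 42), 2) = Rational(35557369, 1764)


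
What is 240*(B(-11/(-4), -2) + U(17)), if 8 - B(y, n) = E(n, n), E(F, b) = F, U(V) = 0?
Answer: 2400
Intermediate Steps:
B(y, n) = 8 - n
240*(B(-11/(-4), -2) + U(17)) = 240*((8 - 1*(-2)) + 0) = 240*((8 + 2) + 0) = 240*(10 + 0) = 240*10 = 2400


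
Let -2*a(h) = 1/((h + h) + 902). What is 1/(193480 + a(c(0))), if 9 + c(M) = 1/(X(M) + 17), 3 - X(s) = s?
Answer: 8841/1710556675 ≈ 5.1685e-6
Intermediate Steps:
X(s) = 3 - s
c(M) = -9 + 1/(20 - M) (c(M) = -9 + 1/((3 - M) + 17) = -9 + 1/(20 - M))
a(h) = -1/(2*(902 + 2*h)) (a(h) = -1/(2*((h + h) + 902)) = -1/(2*(2*h + 902)) = -1/(2*(902 + 2*h)))
1/(193480 + a(c(0))) = 1/(193480 - 1/(1804 + 4*((179 - 9*0)/(-20 + 0)))) = 1/(193480 - 1/(1804 + 4*((179 + 0)/(-20)))) = 1/(193480 - 1/(1804 + 4*(-1/20*179))) = 1/(193480 - 1/(1804 + 4*(-179/20))) = 1/(193480 - 1/(1804 - 179/5)) = 1/(193480 - 1/8841/5) = 1/(193480 - 1*5/8841) = 1/(193480 - 5/8841) = 1/(1710556675/8841) = 8841/1710556675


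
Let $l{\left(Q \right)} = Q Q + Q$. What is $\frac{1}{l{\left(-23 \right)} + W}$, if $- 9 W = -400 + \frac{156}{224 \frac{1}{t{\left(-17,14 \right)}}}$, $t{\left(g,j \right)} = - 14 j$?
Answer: $\frac{18}{10181} \approx 0.001768$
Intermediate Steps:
$l{\left(Q \right)} = Q + Q^{2}$ ($l{\left(Q \right)} = Q^{2} + Q = Q + Q^{2}$)
$W = \frac{1073}{18}$ ($W = - \frac{-400 + \frac{156}{224 \frac{1}{\left(-14\right) 14}}}{9} = - \frac{-400 + \frac{156}{224 \frac{1}{-196}}}{9} = - \frac{-400 + \frac{156}{224 \left(- \frac{1}{196}\right)}}{9} = - \frac{-400 + \frac{156}{- \frac{8}{7}}}{9} = - \frac{-400 + 156 \left(- \frac{7}{8}\right)}{9} = - \frac{-400 - \frac{273}{2}}{9} = \left(- \frac{1}{9}\right) \left(- \frac{1073}{2}\right) = \frac{1073}{18} \approx 59.611$)
$\frac{1}{l{\left(-23 \right)} + W} = \frac{1}{- 23 \left(1 - 23\right) + \frac{1073}{18}} = \frac{1}{\left(-23\right) \left(-22\right) + \frac{1073}{18}} = \frac{1}{506 + \frac{1073}{18}} = \frac{1}{\frac{10181}{18}} = \frac{18}{10181}$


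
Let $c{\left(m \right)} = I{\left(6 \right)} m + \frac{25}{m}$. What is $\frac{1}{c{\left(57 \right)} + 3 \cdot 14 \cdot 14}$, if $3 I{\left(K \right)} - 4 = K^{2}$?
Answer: $\frac{57}{76861} \approx 0.0007416$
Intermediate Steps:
$I{\left(K \right)} = \frac{4}{3} + \frac{K^{2}}{3}$
$c{\left(m \right)} = \frac{25}{m} + \frac{40 m}{3}$ ($c{\left(m \right)} = \left(\frac{4}{3} + \frac{6^{2}}{3}\right) m + \frac{25}{m} = \left(\frac{4}{3} + \frac{1}{3} \cdot 36\right) m + \frac{25}{m} = \left(\frac{4}{3} + 12\right) m + \frac{25}{m} = \frac{40 m}{3} + \frac{25}{m} = \frac{25}{m} + \frac{40 m}{3}$)
$\frac{1}{c{\left(57 \right)} + 3 \cdot 14 \cdot 14} = \frac{1}{\left(\frac{25}{57} + \frac{40}{3} \cdot 57\right) + 3 \cdot 14 \cdot 14} = \frac{1}{\left(25 \cdot \frac{1}{57} + 760\right) + 42 \cdot 14} = \frac{1}{\left(\frac{25}{57} + 760\right) + 588} = \frac{1}{\frac{43345}{57} + 588} = \frac{1}{\frac{76861}{57}} = \frac{57}{76861}$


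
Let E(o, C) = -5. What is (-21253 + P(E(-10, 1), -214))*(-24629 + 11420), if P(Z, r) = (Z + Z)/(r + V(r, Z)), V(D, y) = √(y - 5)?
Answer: 173772030873/619 - 1785*I*√10/619 ≈ 2.8073e+8 - 9.119*I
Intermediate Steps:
V(D, y) = √(-5 + y)
P(Z, r) = 2*Z/(r + √(-5 + Z)) (P(Z, r) = (Z + Z)/(r + √(-5 + Z)) = (2*Z)/(r + √(-5 + Z)) = 2*Z/(r + √(-5 + Z)))
(-21253 + P(E(-10, 1), -214))*(-24629 + 11420) = (-21253 + 2*(-5)/(-214 + √(-5 - 5)))*(-24629 + 11420) = (-21253 + 2*(-5)/(-214 + √(-10)))*(-13209) = (-21253 + 2*(-5)/(-214 + I*√10))*(-13209) = (-21253 - 10/(-214 + I*√10))*(-13209) = 280730877 + 132090/(-214 + I*√10)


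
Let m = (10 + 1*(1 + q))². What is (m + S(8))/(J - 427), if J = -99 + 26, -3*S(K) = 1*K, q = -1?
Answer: -73/375 ≈ -0.19467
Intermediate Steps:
S(K) = -K/3
J = -73
m = 100 (m = (10 + 1*(1 - 1))² = (10 + 1*0)² = (10 + 0)² = 10² = 100)
(m + S(8))/(J - 427) = (100 - ⅓*8)/(-73 - 427) = (100 - 8/3)/(-500) = (292/3)*(-1/500) = -73/375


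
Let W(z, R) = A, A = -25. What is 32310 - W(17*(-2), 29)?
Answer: 32335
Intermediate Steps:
W(z, R) = -25
32310 - W(17*(-2), 29) = 32310 - 1*(-25) = 32310 + 25 = 32335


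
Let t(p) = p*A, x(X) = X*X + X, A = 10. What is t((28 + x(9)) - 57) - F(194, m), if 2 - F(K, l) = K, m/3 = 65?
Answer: 802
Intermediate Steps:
m = 195 (m = 3*65 = 195)
x(X) = X + X² (x(X) = X² + X = X + X²)
F(K, l) = 2 - K
t(p) = 10*p (t(p) = p*10 = 10*p)
t((28 + x(9)) - 57) - F(194, m) = 10*((28 + 9*(1 + 9)) - 57) - (2 - 1*194) = 10*((28 + 9*10) - 57) - (2 - 194) = 10*((28 + 90) - 57) - 1*(-192) = 10*(118 - 57) + 192 = 10*61 + 192 = 610 + 192 = 802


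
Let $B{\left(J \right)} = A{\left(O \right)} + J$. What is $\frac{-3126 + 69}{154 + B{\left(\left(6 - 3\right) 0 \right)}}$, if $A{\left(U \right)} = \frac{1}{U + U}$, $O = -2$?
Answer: $- \frac{4076}{205} \approx -19.883$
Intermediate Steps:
$A{\left(U \right)} = \frac{1}{2 U}$
$B{\left(J \right)} = - \frac{1}{4} + J$ ($B{\left(J \right)} = \frac{1}{2 \left(-2\right)} + J = \frac{1}{2} \left(- \frac{1}{2}\right) + J = - \frac{1}{4} + J$)
$\frac{-3126 + 69}{154 + B{\left(\left(6 - 3\right) 0 \right)}} = \frac{-3126 + 69}{154 - \left(\frac{1}{4} - \left(6 - 3\right) 0\right)} = - \frac{3057}{154 + \left(- \frac{1}{4} + 3 \cdot 0\right)} = - \frac{3057}{154 + \left(- \frac{1}{4} + 0\right)} = - \frac{3057}{154 - \frac{1}{4}} = - \frac{3057}{\frac{615}{4}} = \left(-3057\right) \frac{4}{615} = - \frac{4076}{205}$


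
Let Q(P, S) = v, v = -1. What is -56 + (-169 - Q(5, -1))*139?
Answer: -23408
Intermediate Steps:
Q(P, S) = -1
-56 + (-169 - Q(5, -1))*139 = -56 + (-169 - 1*(-1))*139 = -56 + (-169 + 1)*139 = -56 - 168*139 = -56 - 23352 = -23408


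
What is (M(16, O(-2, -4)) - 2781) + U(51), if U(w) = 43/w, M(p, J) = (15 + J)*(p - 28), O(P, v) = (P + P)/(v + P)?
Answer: -151376/51 ≈ -2968.2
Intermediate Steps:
O(P, v) = 2*P/(P + v) (O(P, v) = (2*P)/(P + v) = 2*P/(P + v))
M(p, J) = (-28 + p)*(15 + J) (M(p, J) = (15 + J)*(-28 + p) = (-28 + p)*(15 + J))
(M(16, O(-2, -4)) - 2781) + U(51) = ((-420 - 56*(-2)/(-2 - 4) + 15*16 + (2*(-2)/(-2 - 4))*16) - 2781) + 43/51 = ((-420 - 56*(-2)/(-6) + 240 + (2*(-2)/(-6))*16) - 2781) + 43*(1/51) = ((-420 - 56*(-2)*(-1)/6 + 240 + (2*(-2)*(-⅙))*16) - 2781) + 43/51 = ((-420 - 28*⅔ + 240 + (⅔)*16) - 2781) + 43/51 = ((-420 - 56/3 + 240 + 32/3) - 2781) + 43/51 = (-188 - 2781) + 43/51 = -2969 + 43/51 = -151376/51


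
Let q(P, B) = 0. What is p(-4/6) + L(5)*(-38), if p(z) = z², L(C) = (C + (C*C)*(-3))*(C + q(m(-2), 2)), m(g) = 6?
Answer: 119704/9 ≈ 13300.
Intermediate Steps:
L(C) = C*(C - 3*C²) (L(C) = (C + (C*C)*(-3))*(C + 0) = (C + C²*(-3))*C = (C - 3*C²)*C = C*(C - 3*C²))
p(-4/6) + L(5)*(-38) = (-4/6)² + (5²*(1 - 3*5))*(-38) = (-4*⅙)² + (25*(1 - 15))*(-38) = (-⅔)² + (25*(-14))*(-38) = 4/9 - 350*(-38) = 4/9 + 13300 = 119704/9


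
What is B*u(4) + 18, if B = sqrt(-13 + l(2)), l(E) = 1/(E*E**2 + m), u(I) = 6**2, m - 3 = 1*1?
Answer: 18 + 6*I*sqrt(465) ≈ 18.0 + 129.38*I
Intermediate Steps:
m = 4 (m = 3 + 1*1 = 3 + 1 = 4)
u(I) = 36
l(E) = 1/(4 + E**3) (l(E) = 1/(E*E**2 + 4) = 1/(E**3 + 4) = 1/(4 + E**3))
B = I*sqrt(465)/6 (B = sqrt(-13 + 1/(4 + 2**3)) = sqrt(-13 + 1/(4 + 8)) = sqrt(-13 + 1/12) = sqrt(-155/12) = I*sqrt(465)/6 ≈ 3.594*I)
B*u(4) + 18 = (I*sqrt(465)/6)*36 + 18 = 6*I*sqrt(465) + 18 = 18 + 6*I*sqrt(465)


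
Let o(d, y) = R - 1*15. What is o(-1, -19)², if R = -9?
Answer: 576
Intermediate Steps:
o(d, y) = -24 (o(d, y) = -9 - 1*15 = -9 - 15 = -24)
o(-1, -19)² = (-24)² = 576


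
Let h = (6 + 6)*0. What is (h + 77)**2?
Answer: 5929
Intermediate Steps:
h = 0 (h = 12*0 = 0)
(h + 77)**2 = (0 + 77)**2 = 77**2 = 5929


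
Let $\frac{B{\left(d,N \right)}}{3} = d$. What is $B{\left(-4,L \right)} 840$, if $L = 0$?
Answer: $-10080$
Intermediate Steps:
$B{\left(d,N \right)} = 3 d$
$B{\left(-4,L \right)} 840 = 3 \left(-4\right) 840 = \left(-12\right) 840 = -10080$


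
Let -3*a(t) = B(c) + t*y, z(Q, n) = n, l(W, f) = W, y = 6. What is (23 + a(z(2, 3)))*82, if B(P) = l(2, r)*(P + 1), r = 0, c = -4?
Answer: 1558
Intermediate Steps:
B(P) = 2 + 2*P (B(P) = 2*(P + 1) = 2*(1 + P) = 2 + 2*P)
a(t) = 2 - 2*t (a(t) = -((2 + 2*(-4)) + t*6)/3 = -((2 - 8) + 6*t)/3 = -(-6 + 6*t)/3 = 2 - 2*t)
(23 + a(z(2, 3)))*82 = (23 + (2 - 2*3))*82 = (23 + (2 - 6))*82 = (23 - 4)*82 = 19*82 = 1558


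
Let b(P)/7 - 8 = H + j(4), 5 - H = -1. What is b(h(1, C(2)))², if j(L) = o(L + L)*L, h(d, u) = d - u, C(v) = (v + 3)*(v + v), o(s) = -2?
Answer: 1764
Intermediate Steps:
H = 6 (H = 5 - 1*(-1) = 5 + 1 = 6)
C(v) = 2*v*(3 + v) (C(v) = (3 + v)*(2*v) = 2*v*(3 + v))
j(L) = -2*L
b(P) = 42 (b(P) = 56 + 7*(6 - 2*4) = 56 + 7*(6 - 8) = 56 + 7*(-2) = 56 - 14 = 42)
b(h(1, C(2)))² = 42² = 1764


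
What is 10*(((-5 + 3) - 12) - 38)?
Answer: -520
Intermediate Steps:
10*(((-5 + 3) - 12) - 38) = 10*((-2 - 12) - 38) = 10*(-14 - 38) = 10*(-52) = -520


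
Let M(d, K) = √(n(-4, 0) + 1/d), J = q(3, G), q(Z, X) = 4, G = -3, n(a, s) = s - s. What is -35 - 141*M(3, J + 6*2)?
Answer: -35 - 47*√3 ≈ -116.41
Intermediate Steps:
n(a, s) = 0
J = 4
M(d, K) = √(1/d) (M(d, K) = √(0 + 1/d) = √(1/d))
-35 - 141*M(3, J + 6*2) = -35 - 141*√3/3 = -35 - 47*√3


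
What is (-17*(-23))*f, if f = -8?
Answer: -3128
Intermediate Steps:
(-17*(-23))*f = -17*(-23)*(-8) = 391*(-8) = -3128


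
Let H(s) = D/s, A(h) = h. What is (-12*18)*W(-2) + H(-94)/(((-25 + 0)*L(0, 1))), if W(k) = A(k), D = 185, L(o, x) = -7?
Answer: 1421243/3290 ≈ 431.99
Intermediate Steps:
W(k) = k
H(s) = 185/s
(-12*18)*W(-2) + H(-94)/(((-25 + 0)*L(0, 1))) = -12*18*(-2) + (185/(-94))/(((-25 + 0)*(-7))) = -216*(-2) + (185*(-1/94))/((-25*(-7))) = 432 - 185/94/175 = 432 - 185/94*1/175 = 432 - 37/3290 = 1421243/3290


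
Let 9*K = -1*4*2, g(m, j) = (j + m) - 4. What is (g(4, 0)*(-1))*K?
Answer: 0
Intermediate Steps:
g(m, j) = -4 + j + m
K = -8/9 (K = (-1*4*2)/9 = (-4*2)/9 = (⅑)*(-8) = -8/9 ≈ -0.88889)
(g(4, 0)*(-1))*K = ((-4 + 0 + 4)*(-1))*(-8/9) = (0*(-1))*(-8/9) = 0*(-8/9) = 0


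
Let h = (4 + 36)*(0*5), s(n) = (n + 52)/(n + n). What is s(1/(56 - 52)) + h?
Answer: 209/2 ≈ 104.50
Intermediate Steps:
s(n) = (52 + n)/(2*n) (s(n) = (52 + n)/((2*n)) = (52 + n)*(1/(2*n)) = (52 + n)/(2*n))
h = 0 (h = 40*0 = 0)
s(1/(56 - 52)) + h = (52 + 1/(56 - 52))/(2*(1/(56 - 52))) + 0 = (52 + 1/4)/(2*(1/4)) + 0 = (1/2)*4*(209/4) + 0 = 209/2 + 0 = 209/2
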